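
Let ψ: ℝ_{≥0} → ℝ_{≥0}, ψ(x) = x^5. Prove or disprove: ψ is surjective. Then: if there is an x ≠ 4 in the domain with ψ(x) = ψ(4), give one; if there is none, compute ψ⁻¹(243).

For any y ∈ ℝ_{≥0}, x = y^{1/5} ∈ ℝ_{≥0} gives ψ(x) = y, so ψ is surjective.
Since x ↦ x^5 is strictly increasing on ℝ_{≥0}, it is injective there, so no x ≠ 4 in the domain has ψ(x) = ψ(4). We therefore compute ψ⁻¹(243) = 243^{1/5} = 3 (indeed 3^5 = 243).

3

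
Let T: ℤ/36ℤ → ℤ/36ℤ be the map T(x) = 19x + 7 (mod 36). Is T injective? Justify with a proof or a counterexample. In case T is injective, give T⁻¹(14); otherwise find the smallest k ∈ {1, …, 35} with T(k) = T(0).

If T(a) = T(b), then 19a ≡ 19b (mod 36). Because gcd(19, 36) = 1, we may cancel 19 to get a ≡ b (mod 36).
Therefore T is injective.
We now compute 19⁻¹ mod 36 explicitly. Euclid's algorithm: 36 = 1·19 + 17, 19 = 1·17 + 2, 17 = 8·2 + 1; back-substituting gives 1 = 19·19 − 10·36, so 19⁻¹ ≡ 19 (mod 36).
Since T is injective, we compute T⁻¹(14): solve 19x + 7 ≡ 14 (mod 36), i.e. 19x ≡ 7 (mod 36).
Multiplying by 19⁻¹ = 19 gives x ≡ 19·7 = 133 = 3·36 + 25 ≡ 25 (mod 36).
Check: T(25) = 19·25 + 7 = 482 = 13·36 + 14 ≡ 14 (mod 36).

25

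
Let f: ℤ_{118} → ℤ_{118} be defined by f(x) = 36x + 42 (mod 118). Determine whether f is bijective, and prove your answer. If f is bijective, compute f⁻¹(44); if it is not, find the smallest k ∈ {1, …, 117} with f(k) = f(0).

59

We have gcd(36, 118) = 2 > 1. Taking a = 0 and b = 59: f(0) = 42 and f(59) = 36·59 + 42 = 2166 ≡ 42 (mod 118).
So f(0) = f(59) while 0 ≠ 59, therefore f is not injective, hence not bijective.
Since f is not bijective, we find the least positive k with f(k) = f(0): this means 36k ≡ 0 (mod 118), i.e. 118 ∣ 36k. Since gcd(36, 118) = 2, dividing through by 2 this holds exactly when 59 ∣ 18k, and as gcd(18, 59) = 1, exactly when 59 ∣ k.
The smallest positive such k is 59.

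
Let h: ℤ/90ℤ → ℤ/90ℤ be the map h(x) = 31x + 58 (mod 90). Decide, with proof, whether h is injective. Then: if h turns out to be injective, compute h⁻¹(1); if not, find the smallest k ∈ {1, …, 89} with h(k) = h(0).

Suppose h(s) = h(t) in ℤ/90ℤ. Then 31s + 58 ≡ 31t + 58 (mod 90), so 31(s − t) ≡ 0 (mod 90).
Since gcd(31, 90) = 1, 31 is invertible modulo 90, so s − t ≡ 0 (mod 90), i.e. s = t.
So h is injective.
We now compute 31⁻¹ mod 90 explicitly. Euclid's algorithm: 90 = 2·31 + 28, 31 = 1·28 + 3, 28 = 9·3 + 1; back-substituting gives 1 = 61·31 − 21·90, so 31⁻¹ ≡ 61 (mod 90).
Since h is injective, we find h⁻¹(1): we need 31x ≡ 1 − 58 ≡ 33 (mod 90). Using 31⁻¹ = 61: x ≡ 61·33 = 2013 = 22·90 + 33, so x = 33.
Check: h(33) = 31·33 + 58 = 1081 = 12·90 + 1 ≡ 1 (mod 90).

33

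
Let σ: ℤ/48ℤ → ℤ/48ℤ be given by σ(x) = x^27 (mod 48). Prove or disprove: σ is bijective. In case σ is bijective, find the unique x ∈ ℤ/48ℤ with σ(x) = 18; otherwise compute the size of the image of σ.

27

σ(0) = 0^27 = 0.
σ(6): Repeated squaring mod 48: 6^1 ≡ 6, 6^2 ≡ 6² = 36, 6^4 ≡ 36² = 1296 ≡ 0, 6^8 ≡ 0² = 0, 6^16 ≡ 0² = 0. Since 27 = 16 + 8 + 2 + 1, 6^27 ≡ 0·0·36·6: 0·0 = 0, then 0·36 = 0, then 0·6 = 0. So 6^27 ≡ 0 (mod 48).
So σ(0) = σ(6) = 0 while 0 ≠ 6, thus σ is not injective, hence not bijective.
Since σ is not bijective, we determine |image(σ)|. Computing x^27 mod 48 for each x (by repeated squaring, reducing mod 48 at every step), the values σ(0), σ(1), …, σ(47) are: 0, 1, 32, 27, 16, 29, 0, 7, 32, 9, 16, 35, 0, 37, 32, 15, 16, 17, 0, 43, 32, 45, 16, 23, 0, 25, 32, 3, 16, 5, 0, 31, 32, 33, 16, 11, 0, 13, 32, 39, 16, 41, 0, 19, 32, 21, 16, 47.
The distinct values are {0, 1, 3, 5, 7, 9, 11, 13, 15, 16, 17, 19, 21, 23, 25, 27, 29, 31, 32, 33, 35, 37, 39, 41, 43, 45, 47}; there are 27 of them.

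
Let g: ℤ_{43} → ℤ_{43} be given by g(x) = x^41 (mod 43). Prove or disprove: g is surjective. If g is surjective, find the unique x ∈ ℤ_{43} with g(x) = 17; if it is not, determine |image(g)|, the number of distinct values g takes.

38

Since 43 is prime, the nonzero elements of ℤ_{43} form a cyclic group of order 42.
As gcd(41, 42) = 1, raising to the 41st power is a bijection on this group: if a^41 ≡ b^41 then (ab^{−1})^41 = 1, and the only element of order dividing gcd(41, 42) = 1 is 1, so a = b.
With g(0) = 0 this makes g injective on all of ℤ_{43}, hence bijective (finite equal-size domain and codomain). In particular g is surjective.
Since g is surjective, we find the preimage of 17. The inverse of x ↦ x^41 on (ℤ_{43})^× is x ↦ x^41, because 41·41 = 1681 = 40·42 + 1 ≡ 1 (mod 42) and x^{42} = 1 for x ≠ 0 (Fermat). So g⁻¹(17) = 17^41 mod 43.
Repeated squaring mod 43: 17^1 ≡ 17, 17^2 ≡ 17² = 289 ≡ 31, 17^4 ≡ 31² = 961 ≡ 15, 17^8 ≡ 15² = 225 ≡ 10, 17^16 ≡ 10² = 100 ≡ 14, 17^32 ≡ 14² = 196 ≡ 24. Since 41 = 32 + 8 + 1, 17^41 ≡ 24·10·17: 24·10 = 240 ≡ 25, then 25·17 = 425 ≡ 38. So 17^41 ≡ 38 (mod 43).
Hence g⁻¹(17) = 38.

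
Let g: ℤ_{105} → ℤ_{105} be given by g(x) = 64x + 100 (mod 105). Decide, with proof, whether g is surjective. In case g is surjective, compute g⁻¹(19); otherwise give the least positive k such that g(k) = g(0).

66

Since gcd(64, 105) = 1, 64 is invertible modulo 105. Euclid's algorithm: 105 = 1·64 + 41, 64 = 1·41 + 23, 41 = 1·23 + 18, 23 = 1·18 + 5, 18 = 3·5 + 3, 5 = 1·3 + 2, 3 = 1·2 + 1; back-substituting gives 1 = 64·64 − 39·105, so 64⁻¹ ≡ 64 (mod 105).
Then y ↦ 64(y − 100) is a two-sided inverse to g, so every y ∈ ℤ_{105} has a preimage.
Hence g is surjective.
Since g is surjective, we compute g⁻¹(19): solve 64x + 100 ≡ 19 (mod 105), i.e. 64x ≡ 24 (mod 105).
Multiplying by 64⁻¹ = 64 gives x ≡ 64·24 = 1536 = 14·105 + 66 ≡ 66 (mod 105).
Check: g(66) = 64·66 + 100 = 4324 = 41·105 + 19 ≡ 19 (mod 105).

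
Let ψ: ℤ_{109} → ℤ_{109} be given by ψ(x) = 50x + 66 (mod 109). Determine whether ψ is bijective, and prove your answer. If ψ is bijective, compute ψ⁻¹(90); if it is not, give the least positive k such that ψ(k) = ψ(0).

31

If ψ(x_1) = ψ(x_2), then 50x_1 ≡ 50x_2 (mod 109). Because gcd(50, 109) = 1, we may cancel 50 to get x_1 ≡ x_2 (mod 109).
We now compute 50⁻¹ mod 109 explicitly. Euclid's algorithm: 109 = 2·50 + 9, 50 = 5·9 + 5, 9 = 1·5 + 4, 5 = 1·4 + 1; back-substituting gives 1 = 24·50 − 11·109, so 50⁻¹ ≡ 24 (mod 109).
For any y ∈ ℤ_{109}, x = 24(y − 66) mod 109 satisfies ψ(x) = 50·24(y − 66) + 66 ≡ y (since 50·24 ≡ 1 mod 109). So every y has a preimage.
Thus ψ is bijective.
Since ψ is bijective, we find ψ⁻¹(90): we need 50x ≡ 90 − 66 ≡ 24 (mod 109). Using 50⁻¹ = 24: x ≡ 24·24 = 576 = 5·109 + 31, so x = 31.
Check: ψ(31) = 50·31 + 66 = 1616 = 14·109 + 90 ≡ 90 (mod 109).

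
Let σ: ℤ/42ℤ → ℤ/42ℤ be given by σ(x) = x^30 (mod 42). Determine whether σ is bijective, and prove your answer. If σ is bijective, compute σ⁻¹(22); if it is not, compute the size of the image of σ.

8

σ(2): Repeated squaring mod 42: 2^1 ≡ 2, 2^2 ≡ 2² = 4, 2^4 ≡ 4² = 16, 2^8 ≡ 16² = 256 ≡ 4, 2^16 ≡ 4² = 16. Since 30 = 16 + 8 + 4 + 2, 2^30 ≡ 16·4·16·4: 16·4 = 64 ≡ 22, then 22·16 = 352 ≡ 16, then 16·4 = 64 ≡ 22. So 2^30 ≡ 22 (mod 42).
σ(4): Repeated squaring mod 42: 4^1 ≡ 4, 4^2 ≡ 4² = 16, 4^4 ≡ 16² = 256 ≡ 4, 4^8 ≡ 4² = 16, 4^16 ≡ 16² = 256 ≡ 4. Since 30 = 16 + 8 + 4 + 2, 4^30 ≡ 4·16·4·16: 4·16 = 64 ≡ 22, then 22·4 = 88 ≡ 4, then 4·16 = 64 ≡ 22. So 4^30 ≡ 22 (mod 42).
So σ(2) = σ(4) = 22 while 2 ≠ 4, thus σ is not injective, hence not bijective.
Since σ is not bijective, we determine |image(σ)|. Computing x^30 mod 42 for each x (by repeated squaring, reducing mod 42 at every step), the values σ(0), σ(1), …, σ(41) are: 0, 1, 22, 15, 22, 1, 36, 7, 22, 15, 22, 1, 36, 1, 28, 15, 22, 1, 36, 1, 22, 21, 22, 1, 36, 1, 22, 15, 28, 1, 36, 1, 22, 15, 22, 7, 36, 1, 22, 15, 22, 1.
The distinct values are {0, 1, 7, 15, 21, 22, 28, 36}; there are 8 of them.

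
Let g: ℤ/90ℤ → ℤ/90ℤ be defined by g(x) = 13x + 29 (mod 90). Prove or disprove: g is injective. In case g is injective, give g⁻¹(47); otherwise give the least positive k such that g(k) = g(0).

36

If g(s) = g(t), then 13s ≡ 13t (mod 90). Because gcd(13, 90) = 1, we may cancel 13 to get s ≡ t (mod 90).
Therefore g is injective.
We now compute 13⁻¹ mod 90 explicitly. Euclid's algorithm: 90 = 6·13 + 12, 13 = 1·12 + 1; back-substituting gives 1 = 7·13 − 1·90, so 13⁻¹ ≡ 7 (mod 90).
Since g is injective, we find g⁻¹(47): we need 13x ≡ 47 − 29 ≡ 18 (mod 90). Using 13⁻¹ = 7: x ≡ 7·18 = 126 = 1·90 + 36, so x = 36.
Check: g(36) = 13·36 + 29 = 497 = 5·90 + 47 ≡ 47 (mod 90).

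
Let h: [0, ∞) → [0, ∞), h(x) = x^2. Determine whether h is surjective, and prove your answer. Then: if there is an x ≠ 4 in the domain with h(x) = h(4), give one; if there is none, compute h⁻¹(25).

For any y ∈ [0, ∞), x = y^{1/2} ∈ [0, ∞) gives h(x) = y, so h is surjective.
Since x ↦ x^2 is strictly increasing on [0, ∞), it is injective there, so no x ≠ 4 in the domain has h(x) = h(4). We therefore compute h⁻¹(25) = 25^{1/2} = 5 (indeed 5^2 = 25).

5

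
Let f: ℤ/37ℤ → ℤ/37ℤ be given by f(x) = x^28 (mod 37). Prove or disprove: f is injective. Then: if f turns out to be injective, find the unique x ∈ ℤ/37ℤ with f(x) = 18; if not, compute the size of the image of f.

10

f(1) = 1^28 = 1.
f(6): Repeated squaring mod 37: 6^1 ≡ 6, 6^2 ≡ 6² = 36, 6^4 ≡ 36² = 1296 ≡ 1, 6^8 ≡ 1² = 1, 6^16 ≡ 1² = 1. Since 28 = 16 + 8 + 4, 6^28 ≡ 1·1·1: 1·1 = 1, then 1·1 = 1. So 6^28 ≡ 1 (mod 37).
So f(1) = f(6) = 1 while 1 ≠ 6, therefore f is not injective.
Since f is not injective, we determine |image(f)|. Computing x^28 mod 37 for each x (by repeated squaring, reducing mod 37 at every step), the values f(0), f(1), …, f(36) are: 0, 1, 12, 34, 33, 7, 1, 7, 26, 9, 10, 26, 12, 33, 10, 16, 16, 9, 34, 34, 9, 16, 16, 10, 33, 12, 26, 10, 9, 26, 7, 1, 7, 33, 34, 12, 1.
The distinct values are {0, 1, 7, 9, 10, 12, 16, 26, 33, 34}; there are 10 of them.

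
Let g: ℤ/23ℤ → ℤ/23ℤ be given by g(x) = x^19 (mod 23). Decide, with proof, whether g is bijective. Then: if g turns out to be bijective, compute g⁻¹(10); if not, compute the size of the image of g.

Since 23 is prime, the nonzero elements of ℤ/23ℤ form a cyclic group of order 22.
As gcd(19, 22) = 1, raising to the 19th power is a bijection on this group: if x_1^19 ≡ x_2^19 then (x_1x_2^{−1})^19 = 1, and the only element of order dividing gcd(19, 22) = 1 is 1, so x_1 = x_2.
With g(0) = 0 this makes g injective on all of ℤ/23ℤ, hence bijective (finite equal-size domain and codomain). In particular g is bijective.
Since g is bijective, we find the preimage of 10. The inverse of x ↦ x^19 on (ℤ/23ℤ)^× is x ↦ x^7, because 19·7 = 133 = 6·22 + 1 ≡ 1 (mod 22) and x^{22} = 1 for x ≠ 0 (Fermat). So g⁻¹(10) = 10^7 mod 23.
Repeated squaring mod 23: 10^1 ≡ 10, 10^2 ≡ 10² = 100 ≡ 8, 10^4 ≡ 8² = 64 ≡ 18. Since 7 = 4 + 2 + 1, 10^7 ≡ 18·8·10: 18·8 = 144 ≡ 6, then 6·10 = 60 ≡ 14. So 10^7 ≡ 14 (mod 23).
Hence g⁻¹(10) = 14.

14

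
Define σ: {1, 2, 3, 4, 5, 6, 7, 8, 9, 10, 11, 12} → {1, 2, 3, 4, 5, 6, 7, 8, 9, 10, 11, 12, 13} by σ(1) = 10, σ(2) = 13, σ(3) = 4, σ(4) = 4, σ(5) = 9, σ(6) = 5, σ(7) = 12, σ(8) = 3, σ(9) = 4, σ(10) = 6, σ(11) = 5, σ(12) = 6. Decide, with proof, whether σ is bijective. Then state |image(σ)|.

8

σ(3) = 4 = σ(4) with 3 ≠ 4, so σ is not injective, hence not bijective.
The image of σ is {3, 4, 5, 6, 9, 10, 12, 13}, which has 8 elements.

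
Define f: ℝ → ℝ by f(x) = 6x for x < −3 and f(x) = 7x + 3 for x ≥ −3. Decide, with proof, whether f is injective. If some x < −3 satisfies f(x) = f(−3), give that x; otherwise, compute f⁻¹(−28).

-14/3

Both pieces are strictly increasing (slopes 6 and 7), so each is injective on its own interval.
The left piece maps (−∞, −3) onto (−∞, −18); the right piece maps [−3, ∞) onto [−18, ∞).
These images are disjoint, so no value is attained by both pieces. Hence f is injective.
Because the two images are disjoint, no x < −3 has f(x) = f(−3), so we compute f⁻¹(−28): −28 lies in (−∞, −18), so solve 6x = −28: x = (−28 − 0)/6 = −14/3.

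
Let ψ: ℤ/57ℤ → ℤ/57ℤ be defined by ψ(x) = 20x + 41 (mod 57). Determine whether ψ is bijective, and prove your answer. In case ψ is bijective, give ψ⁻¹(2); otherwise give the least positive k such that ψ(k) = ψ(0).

By definition, ψ is injective if ψ(a) = ψ(b) implies a = b.
If ψ(a) = ψ(b), then 20a ≡ 20b (mod 57). Because gcd(20, 57) = 1, we may cancel 20 to get a ≡ b (mod 57).
We now compute 20⁻¹ mod 57 explicitly. Euclid's algorithm: 57 = 2·20 + 17, 20 = 1·17 + 3, 17 = 5·3 + 2, 3 = 1·2 + 1; back-substituting gives 1 = 20·20 − 7·57, so 20⁻¹ ≡ 20 (mod 57).
Then y ↦ 20(y − 41) is a two-sided inverse to ψ, so every y ∈ ℤ/57ℤ has a preimage.
Therefore ψ is bijective.
Since ψ is bijective, we compute ψ⁻¹(2): solve 20x + 41 ≡ 2 (mod 57), i.e. 20x ≡ 18 (mod 57).
Multiplying by 20⁻¹ = 20 gives x ≡ 20·18 = 360 = 6·57 + 18 ≡ 18 (mod 57).
Check: ψ(18) = 20·18 + 41 = 401 = 7·57 + 2 ≡ 2 (mod 57).

18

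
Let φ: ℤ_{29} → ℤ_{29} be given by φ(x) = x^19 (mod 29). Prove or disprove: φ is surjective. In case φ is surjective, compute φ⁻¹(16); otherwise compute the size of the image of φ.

7

Since 29 is prime, the nonzero elements of ℤ_{29} form a cyclic group of order 28.
As gcd(19, 28) = 1, raising to the 19th power is a bijection on this group: if s^19 ≡ t^19 then (st^{−1})^19 = 1, and the only element of order dividing gcd(19, 28) = 1 is 1, so s = t.
With φ(0) = 0 this makes φ injective on all of ℤ_{29}, hence bijective (finite equal-size domain and codomain). In particular φ is surjective.
Since φ is surjective, we find the preimage of 16. The inverse of x ↦ x^19 on (ℤ_{29})^× is x ↦ x^3, because 19·3 = 57 = 2·28 + 1 ≡ 1 (mod 28) and x^{28} = 1 for x ≠ 0 (Fermat). So φ⁻¹(16) = 16^3 mod 29.
Repeated squaring mod 29: 16^1 ≡ 16, 16^2 ≡ 16² = 256 ≡ 24. Since 3 = 2 + 1, 16^3 ≡ 24·16: 24·16 = 384 ≡ 7. So 16^3 ≡ 7 (mod 29).
Hence φ⁻¹(16) = 7.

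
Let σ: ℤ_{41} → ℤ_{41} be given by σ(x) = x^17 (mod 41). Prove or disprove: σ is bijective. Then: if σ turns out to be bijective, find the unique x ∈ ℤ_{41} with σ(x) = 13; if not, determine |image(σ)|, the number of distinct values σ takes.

Since 41 is prime, the nonzero elements of ℤ_{41} form a cyclic group of order 40.
As gcd(17, 40) = 1, raising to the 17th power is a bijection on this group: if s^17 ≡ t^17 then (st^{−1})^17 = 1, and the only element of order dividing gcd(17, 40) = 1 is 1, so s = t.
With σ(0) = 0 this makes σ injective on all of ℤ_{41}, hence bijective (finite equal-size domain and codomain). In particular σ is bijective.
Since σ is bijective, we find the preimage of 13. The inverse of x ↦ x^17 on (ℤ_{41})^× is x ↦ x^33, because 17·33 = 561 = 14·40 + 1 ≡ 1 (mod 40) and x^{40} = 1 for x ≠ 0 (Fermat). So σ⁻¹(13) = 13^33 mod 41.
Repeated squaring mod 41: 13^1 ≡ 13, 13^2 ≡ 13² = 169 ≡ 5, 13^4 ≡ 5² = 25, 13^8 ≡ 25² = 625 ≡ 10, 13^16 ≡ 10² = 100 ≡ 18, 13^32 ≡ 18² = 324 ≡ 37. Since 33 = 32 + 1, 13^33 ≡ 37·13: 37·13 = 481 ≡ 30. So 13^33 ≡ 30 (mod 41).
Hence σ⁻¹(13) = 30.

30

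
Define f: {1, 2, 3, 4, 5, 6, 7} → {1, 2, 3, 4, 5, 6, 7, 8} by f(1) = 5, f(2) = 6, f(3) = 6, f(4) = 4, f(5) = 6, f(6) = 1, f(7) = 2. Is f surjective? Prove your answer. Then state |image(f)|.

No element maps to 3, so f is not surjective.
The image of f is {1, 2, 4, 5, 6}, which has 5 elements.

5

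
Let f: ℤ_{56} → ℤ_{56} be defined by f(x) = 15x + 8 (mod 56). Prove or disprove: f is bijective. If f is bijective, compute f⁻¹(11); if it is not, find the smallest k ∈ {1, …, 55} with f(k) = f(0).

Recall that f is injective if f(x_1) = f(x_2) implies x_1 = x_2.
Suppose f(x_1) = f(x_2) in ℤ_{56}. Then 15x_1 + 8 ≡ 15x_2 + 8 (mod 56), so 15(x_1 − x_2) ≡ 0 (mod 56).
Since gcd(15, 56) = 1, 15 is invertible modulo 56, therefore x_1 − x_2 ≡ 0 (mod 56), i.e. x_1 = x_2.
We now compute 15⁻¹ mod 56 explicitly. Euclid's algorithm: 56 = 3·15 + 11, 15 = 1·11 + 4, 11 = 2·4 + 3, 4 = 1·3 + 1; back-substituting gives 1 = 15·15 − 4·56, so 15⁻¹ ≡ 15 (mod 56).
For any y ∈ ℤ_{56}, x = 15(y − 8) mod 56 satisfies f(x) = 15·15(y − 8) + 8 ≡ y (since 15·15 ≡ 1 mod 56). So every y has a preimage.
Thus f is bijective.
Since f is bijective, we compute f⁻¹(11): solve 15x + 8 ≡ 11 (mod 56), i.e. 15x ≡ 3 (mod 56).
Multiplying by 15⁻¹ = 15 gives x ≡ 15·3 = 45 ≡ 45 (mod 56).
Check: f(45) = 15·45 + 8 = 683 = 12·56 + 11 ≡ 11 (mod 56).

45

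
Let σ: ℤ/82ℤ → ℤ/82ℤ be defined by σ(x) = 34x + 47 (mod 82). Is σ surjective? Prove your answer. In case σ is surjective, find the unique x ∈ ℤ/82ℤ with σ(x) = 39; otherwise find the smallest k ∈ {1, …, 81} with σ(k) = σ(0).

41

Since gcd(34, 82) = 2, we have 34x ≡ 0 (mod 2) for all x, so σ(x) ≡ 1 (mod 2).
But 0 ≢ 1 (mod 2), so 0 ∈ ℤ/82ℤ has no preimage. Therefore σ is not surjective.
Since σ is not surjective, we find the least positive k with σ(k) = σ(0): this means 34k ≡ 0 (mod 82), i.e. 82 ∣ 34k. Since gcd(34, 82) = 2, dividing through by 2 this holds exactly when 41 ∣ 17k, and as gcd(17, 41) = 1, exactly when 41 ∣ k.
The smallest positive such k is 41.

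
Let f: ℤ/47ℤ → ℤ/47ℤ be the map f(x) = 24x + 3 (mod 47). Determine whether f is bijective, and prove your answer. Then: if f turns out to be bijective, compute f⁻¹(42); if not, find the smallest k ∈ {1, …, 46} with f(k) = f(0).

If f(x_1) = f(x_2), then 24x_1 ≡ 24x_2 (mod 47). Because gcd(24, 47) = 1, we may cancel 24 to get x_1 ≡ x_2 (mod 47).
We now compute 24⁻¹ mod 47 explicitly. Euclid's algorithm: 47 = 1·24 + 23, 24 = 1·23 + 1; back-substituting gives 1 = 2·24 − 1·47, so 24⁻¹ ≡ 2 (mod 47).
For any y ∈ ℤ/47ℤ, x = 2(y − 3) mod 47 satisfies f(x) = 24·2(y − 3) + 3 ≡ y (since 24·2 ≡ 1 mod 47). So every y has a preimage.
So f is bijective.
Since f is bijective, we find f⁻¹(42): we need 24x ≡ 42 − 3 ≡ 39 (mod 47). Using 24⁻¹ = 2: x ≡ 2·39 = 78 = 1·47 + 31, so x = 31.
Check: f(31) = 24·31 + 3 = 747 = 15·47 + 42 ≡ 42 (mod 47).

31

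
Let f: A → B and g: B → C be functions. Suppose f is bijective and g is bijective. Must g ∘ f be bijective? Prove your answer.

bijective

Injectivity: if g(f(u)) = g(f(v)) then f(u) = f(v) (g injective) so u = v (f injective).
Surjectivity: for c ∈ C pick b with g(b) = c, then a with f(a) = b; then (g ∘ f)(a) = c.
Hence g ∘ f is bijective.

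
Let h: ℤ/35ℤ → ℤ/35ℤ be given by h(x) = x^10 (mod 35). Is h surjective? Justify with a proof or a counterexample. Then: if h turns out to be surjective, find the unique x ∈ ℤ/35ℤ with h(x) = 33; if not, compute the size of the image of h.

h(1) = 1^10 = 1.
h(6): Repeated squaring mod 35: 6^1 ≡ 6, 6^2 ≡ 6² = 36 ≡ 1, 6^4 ≡ 1² = 1, 6^8 ≡ 1² = 1. Since 10 = 8 + 2, 6^10 ≡ 1·1: 1·1 = 1. So 6^10 ≡ 1 (mod 35).
So h(1) = h(6) = 1 while 1 ≠ 6, so h is not injective.
A non-injective map from the 35-element set ℤ/35ℤ to itself takes at most 34 distinct values, so it cannot be surjective. Thus h is not surjective.
Since h is not surjective, we determine |image(h)|. Computing x^10 mod 35 for each x (by repeated squaring, reducing mod 35 at every step), the values h(0), h(1), …, h(34) are: 0, 1, 9, 4, 11, 30, 1, 14, 29, 16, 25, 11, 9, 29, 21, 15, 16, 4, 4, 16, 15, 21, 29, 9, 11, 25, 16, 29, 14, 1, 30, 11, 4, 9, 1.
The distinct values are {0, 1, 4, 9, 11, 14, 15, 16, 21, 25, 29, 30}; there are 12 of them.

12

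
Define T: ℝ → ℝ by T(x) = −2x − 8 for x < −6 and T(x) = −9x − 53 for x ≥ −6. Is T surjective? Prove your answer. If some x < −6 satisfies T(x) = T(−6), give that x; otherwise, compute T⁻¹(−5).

Both pieces are strictly decreasing (slopes −2 and −9), so each is injective on its own interval.
The left piece maps (−∞, −6) onto (4, ∞); the right piece maps [−6, ∞) onto (−∞, 1].
The union (4, ∞) ∪ (−∞, 1] omits the interval between 4 and 1; in particular 4 has no preimage. So T is not surjective.
Because the two images are disjoint, no x < −6 has T(x) = T(−6), so we compute T⁻¹(−5): −5 lies in (−∞, 1], so solve −9x − 53 = −5: x = (−5 + 53)/(−9) = −16/3.

-16/3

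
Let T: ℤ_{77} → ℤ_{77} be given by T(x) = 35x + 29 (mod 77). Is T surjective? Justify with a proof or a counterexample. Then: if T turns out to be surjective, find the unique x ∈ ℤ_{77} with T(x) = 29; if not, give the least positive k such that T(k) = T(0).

Recall: T is surjective if every y in the codomain equals T(x) for some x in the domain.
Since gcd(35, 77) = 7, we have 35x ≡ 0 (mod 7) for all x, so T(x) ≡ 1 (mod 7).
But 0 ≢ 1 (mod 7), so 0 ∈ ℤ_{77} has no preimage. Hence T is not surjective.
Since T is not surjective, we find the least positive k with T(k) = T(0): this means 35k ≡ 0 (mod 77), i.e. 77 ∣ 35k. Since gcd(35, 77) = 7, dividing through by 7 this holds exactly when 11 ∣ 5k, and as gcd(5, 11) = 1, exactly when 11 ∣ k.
The smallest positive such k is 11.

11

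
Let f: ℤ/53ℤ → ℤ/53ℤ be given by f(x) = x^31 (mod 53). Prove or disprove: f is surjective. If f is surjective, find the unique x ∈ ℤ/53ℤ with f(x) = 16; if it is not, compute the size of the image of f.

42

Since 53 is prime, the nonzero elements of ℤ/53ℤ form a cyclic group of order 52.
As gcd(31, 52) = 1, raising to the 31st power is a bijection on this group: if u^31 ≡ v^31 then (uv^{−1})^31 = 1, and the only element of order dividing gcd(31, 52) = 1 is 1, so u = v.
With f(0) = 0 this makes f injective on all of ℤ/53ℤ, hence bijective (finite equal-size domain and codomain). In particular f is surjective.
Since f is surjective, we find the preimage of 16. The inverse of x ↦ x^31 on (ℤ/53ℤ)^× is x ↦ x^47, because 31·47 = 1457 = 28·52 + 1 ≡ 1 (mod 52) and x^{52} = 1 for x ≠ 0 (Fermat). So f⁻¹(16) = 16^47 mod 53.
Repeated squaring mod 53: 16^1 ≡ 16, 16^2 ≡ 16² = 256 ≡ 44, 16^4 ≡ 44² = 1936 ≡ 28, 16^8 ≡ 28² = 784 ≡ 42, 16^16 ≡ 42² = 1764 ≡ 15, 16^32 ≡ 15² = 225 ≡ 13. Since 47 = 32 + 8 + 4 + 2 + 1, 16^47 ≡ 13·42·28·44·16: 13·42 = 546 ≡ 16, then 16·28 = 448 ≡ 24, then 24·44 = 1056 ≡ 49, then 49·16 = 784 ≡ 42. So 16^47 ≡ 42 (mod 53).
Hence f⁻¹(16) = 42.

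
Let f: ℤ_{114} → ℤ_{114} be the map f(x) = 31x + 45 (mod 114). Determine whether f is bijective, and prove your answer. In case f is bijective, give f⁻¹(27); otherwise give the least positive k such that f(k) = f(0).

Suppose f(a) = f(b) in ℤ_{114}. Then 31a + 45 ≡ 31b + 45 (mod 114), therefore 31(a − b) ≡ 0 (mod 114).
Since gcd(31, 114) = 1, 31 is invertible modulo 114, so a − b ≡ 0 (mod 114), i.e. a = b.
We now compute 31⁻¹ mod 114 explicitly. Euclid's algorithm: 114 = 3·31 + 21, 31 = 1·21 + 10, 21 = 2·10 + 1; back-substituting gives 1 = 103·31 − 28·114, so 31⁻¹ ≡ 103 (mod 114).
For any y ∈ ℤ_{114}, x = 103(y − 45) mod 114 satisfies f(x) = 31·103(y − 45) + 45 ≡ y (since 31·103 ≡ 1 mod 114). So every y has a preimage.
Therefore f is bijective.
Since f is bijective, we find f⁻¹(27): we need 31x ≡ 27 − 45 ≡ 96 (mod 114). Using 31⁻¹ = 103: x ≡ 103·96 = 9888 = 86·114 + 84, so x = 84.
Check: f(84) = 31·84 + 45 = 2649 = 23·114 + 27 ≡ 27 (mod 114).

84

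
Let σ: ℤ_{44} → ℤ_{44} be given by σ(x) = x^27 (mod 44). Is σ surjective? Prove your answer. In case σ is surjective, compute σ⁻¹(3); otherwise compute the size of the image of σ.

33

σ(0) = 0^27 = 0.
σ(22): Repeated squaring mod 44: 22^1 ≡ 22, 22^2 ≡ 22² = 484 ≡ 0, 22^4 ≡ 0² = 0, 22^8 ≡ 0² = 0, 22^16 ≡ 0² = 0. Since 27 = 16 + 8 + 2 + 1, 22^27 ≡ 0·0·0·22: 0·0 = 0, then 0·0 = 0, then 0·22 = 0. So 22^27 ≡ 0 (mod 44).
So σ(0) = σ(22) = 0 while 0 ≠ 22, hence σ is not injective.
A non-injective map from the 44-element set ℤ_{44} to itself takes at most 43 distinct values, so it cannot be surjective. So σ is not surjective.
Since σ is not surjective, we determine |image(σ)|. Computing x^27 mod 44 for each x (by repeated squaring, reducing mod 44 at every step), the values σ(0), σ(1), …, σ(43) are: 0, 1, 40, 31, 16, 25, 8, 39, 24, 37, 32, 11, 12, 29, 20, 27, 36, 41, 28, 35, 4, 21, 0, 23, 40, 9, 16, 3, 8, 17, 24, 15, 32, 33, 12, 7, 20, 5, 36, 19, 28, 13, 4, 43.
The distinct values are {0, 1, 3, 4, 5, 7, 8, 9, 11, 12, 13, 15, 16, 17, 19, 20, 21, 23, 24, 25, 27, 28, 29, 31, 32, 33, 35, 36, 37, 39, 40, 41, 43}; there are 33 of them.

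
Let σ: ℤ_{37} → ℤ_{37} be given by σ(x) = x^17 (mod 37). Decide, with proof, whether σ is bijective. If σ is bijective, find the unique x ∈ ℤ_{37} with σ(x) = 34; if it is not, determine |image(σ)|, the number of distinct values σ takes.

Since 37 is prime, the nonzero elements of ℤ_{37} form a cyclic group of order 36.
As gcd(17, 36) = 1, raising to the 17th power is a bijection on this group: if a^17 ≡ b^17 then (ab^{−1})^17 = 1, and the only element of order dividing gcd(17, 36) = 1 is 1, so a = b.
With σ(0) = 0 this makes σ injective on all of ℤ_{37}, hence bijective (finite equal-size domain and codomain). In particular σ is bijective.
Since σ is bijective, we find the preimage of 34. The inverse of x ↦ x^17 on (ℤ_{37})^× is x ↦ x^17, because 17·17 = 289 = 8·36 + 1 ≡ 1 (mod 36) and x^{36} = 1 for x ≠ 0 (Fermat). So σ⁻¹(34) = 34^17 mod 37.
Repeated squaring mod 37: 34^1 ≡ 34, 34^2 ≡ 34² = 1156 ≡ 9, 34^4 ≡ 9² = 81 ≡ 7, 34^8 ≡ 7² = 49 ≡ 12, 34^16 ≡ 12² = 144 ≡ 33. Since 17 = 16 + 1, 34^17 ≡ 33·34: 33·34 = 1122 ≡ 12. So 34^17 ≡ 12 (mod 37).
Hence σ⁻¹(34) = 12.

12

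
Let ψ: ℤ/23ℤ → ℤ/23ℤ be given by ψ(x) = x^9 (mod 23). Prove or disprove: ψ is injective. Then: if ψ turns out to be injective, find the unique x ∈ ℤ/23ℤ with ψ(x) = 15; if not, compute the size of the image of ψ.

7

Since 23 is prime, the nonzero elements of ℤ/23ℤ form a cyclic group of order 22.
As gcd(9, 22) = 1, raising to the 9th power is a bijection on this group: if u^9 ≡ v^9 then (uv^{−1})^9 = 1, and the only element of order dividing gcd(9, 22) = 1 is 1, so u = v.
With ψ(0) = 0 this makes ψ injective on all of ℤ/23ℤ, hence bijective (finite equal-size domain and codomain). In particular ψ is injective.
Since ψ is injective, we find the preimage of 15. The inverse of x ↦ x^9 on (ℤ/23ℤ)^× is x ↦ x^5, because 9·5 = 45 = 2·22 + 1 ≡ 1 (mod 22) and x^{22} = 1 for x ≠ 0 (Fermat). So ψ⁻¹(15) = 15^5 mod 23.
Repeated squaring mod 23: 15^1 ≡ 15, 15^2 ≡ 15² = 225 ≡ 18, 15^4 ≡ 18² = 324 ≡ 2. Since 5 = 4 + 1, 15^5 ≡ 2·15: 2·15 = 30 ≡ 7. So 15^5 ≡ 7 (mod 23).
Hence ψ⁻¹(15) = 7.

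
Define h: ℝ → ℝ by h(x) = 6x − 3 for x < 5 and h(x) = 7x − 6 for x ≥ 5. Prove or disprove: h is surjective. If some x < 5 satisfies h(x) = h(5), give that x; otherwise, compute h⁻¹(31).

Both pieces are strictly increasing (slopes 6 and 7), so each is injective on its own interval.
The left piece maps (−∞, 5) onto (−∞, 27); the right piece maps [5, ∞) onto [29, ∞).
The union (−∞, 27) ∪ [29, ∞) omits the interval between 27 and 29; in particular 27 has no preimage. So h is not surjective.
Because the two images are disjoint, no x < 5 has h(x) = h(5), so we compute h⁻¹(31): 31 lies in [29, ∞), so solve 7x − 6 = 31: x = (31 + 6)/7 = 37/7.

37/7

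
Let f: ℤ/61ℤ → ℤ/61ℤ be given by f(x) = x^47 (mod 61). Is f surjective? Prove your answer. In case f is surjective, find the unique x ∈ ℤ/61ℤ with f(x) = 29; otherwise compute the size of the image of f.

Since 61 is prime, the nonzero elements of ℤ/61ℤ form a cyclic group of order 60.
As gcd(47, 60) = 1, raising to the 47th power is a bijection on this group: if s^47 ≡ t^47 then (st^{−1})^47 = 1, and the only element of order dividing gcd(47, 60) = 1 is 1, so s = t.
With f(0) = 0 this makes f injective on all of ℤ/61ℤ, hence bijective (finite equal-size domain and codomain). In particular f is surjective.
Since f is surjective, we find the preimage of 29. The inverse of x ↦ x^47 on (ℤ/61ℤ)^× is x ↦ x^23, because 47·23 = 1081 = 18·60 + 1 ≡ 1 (mod 60) and x^{60} = 1 for x ≠ 0 (Fermat). So f⁻¹(29) = 29^23 mod 61.
Repeated squaring mod 61: 29^1 ≡ 29, 29^2 ≡ 29² = 841 ≡ 48, 29^4 ≡ 48² = 2304 ≡ 47, 29^8 ≡ 47² = 2209 ≡ 13, 29^16 ≡ 13² = 169 ≡ 47. Since 23 = 16 + 4 + 2 + 1, 29^23 ≡ 47·47·48·29: 47·47 = 2209 ≡ 13, then 13·48 = 624 ≡ 14, then 14·29 = 406 ≡ 40. So 29^23 ≡ 40 (mod 61).
Hence f⁻¹(29) = 40.

40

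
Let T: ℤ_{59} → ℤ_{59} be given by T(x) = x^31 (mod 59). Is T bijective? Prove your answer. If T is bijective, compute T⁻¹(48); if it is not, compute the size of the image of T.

15

Since 59 is prime, the nonzero elements of ℤ_{59} form a cyclic group of order 58.
As gcd(31, 58) = 1, raising to the 31st power is a bijection on this group: if u^31 ≡ v^31 then (uv^{−1})^31 = 1, and the only element of order dividing gcd(31, 58) = 1 is 1, so u = v.
With T(0) = 0 this makes T injective on all of ℤ_{59}, hence bijective (finite equal-size domain and codomain). In particular T is bijective.
Since T is bijective, we find the preimage of 48. The inverse of x ↦ x^31 on (ℤ_{59})^× is x ↦ x^15, because 31·15 = 465 = 8·58 + 1 ≡ 1 (mod 58) and x^{58} = 1 for x ≠ 0 (Fermat). So T⁻¹(48) = 48^15 mod 59.
Repeated squaring mod 59: 48^1 ≡ 48, 48^2 ≡ 48² = 2304 ≡ 3, 48^4 ≡ 3² = 9, 48^8 ≡ 9² = 81 ≡ 22. Since 15 = 8 + 4 + 2 + 1, 48^15 ≡ 22·9·3·48: 22·9 = 198 ≡ 21, then 21·3 = 63 ≡ 4, then 4·48 = 192 ≡ 15. So 48^15 ≡ 15 (mod 59).
Hence T⁻¹(48) = 15.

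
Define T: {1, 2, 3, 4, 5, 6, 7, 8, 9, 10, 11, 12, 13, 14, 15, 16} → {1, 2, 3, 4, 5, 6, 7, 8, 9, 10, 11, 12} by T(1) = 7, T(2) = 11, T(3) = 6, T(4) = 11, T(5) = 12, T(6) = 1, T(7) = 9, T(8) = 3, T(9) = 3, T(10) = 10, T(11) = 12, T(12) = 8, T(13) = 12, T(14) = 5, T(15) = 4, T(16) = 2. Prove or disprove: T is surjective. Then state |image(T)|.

12

Every element of the codomain has a preimage: 1 = T(6), 2 = T(16), 3 = T(8), 4 = T(15), 5 = T(14), 6 = T(3), 7 = T(1), 8 = T(12), 9 = T(7), 10 = T(10), 11 = T(2), 12 = T(5).
Therefore T is surjective.
The image of T is {1, 2, 3, 4, 5, 6, 7, 8, 9, 10, 11, 12}, which has 12 elements.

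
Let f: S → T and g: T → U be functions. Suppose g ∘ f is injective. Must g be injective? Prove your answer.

No. Take S = {1}, T = {1, 2, 3, 4}, U = {1, 2, 3, 4}, f(a) = a for each a ∈ S, and g(b) = 3 if b ∈ {3, 4} else g(b) = b.
Then g ∘ f = f is injective (S ⊂ T and f is the inclusion), but g(3) = g(4) = 3 with 3 ≠ 4, so g is not injective.

not injective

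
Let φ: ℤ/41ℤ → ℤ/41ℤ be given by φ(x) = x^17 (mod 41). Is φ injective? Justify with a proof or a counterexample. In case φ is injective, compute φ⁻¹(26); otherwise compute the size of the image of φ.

Since 41 is prime, the nonzero elements of ℤ/41ℤ form a cyclic group of order 40.
As gcd(17, 40) = 1, raising to the 17th power is a bijection on this group: if x_1^17 ≡ x_2^17 then (x_1x_2^{−1})^17 = 1, and the only element of order dividing gcd(17, 40) = 1 is 1, so x_1 = x_2.
With φ(0) = 0 this makes φ injective on all of ℤ/41ℤ, hence bijective (finite equal-size domain and codomain). In particular φ is injective.
Since φ is injective, we find the preimage of 26. The inverse of x ↦ x^17 on (ℤ/41ℤ)^× is x ↦ x^33, because 17·33 = 561 = 14·40 + 1 ≡ 1 (mod 40) and x^{40} = 1 for x ≠ 0 (Fermat). So φ⁻¹(26) = 26^33 mod 41.
Repeated squaring mod 41: 26^1 ≡ 26, 26^2 ≡ 26² = 676 ≡ 20, 26^4 ≡ 20² = 400 ≡ 31, 26^8 ≡ 31² = 961 ≡ 18, 26^16 ≡ 18² = 324 ≡ 37, 26^32 ≡ 37² = 1369 ≡ 16. Since 33 = 32 + 1, 26^33 ≡ 16·26: 16·26 = 416 ≡ 6. So 26^33 ≡ 6 (mod 41).
Hence φ⁻¹(26) = 6.

6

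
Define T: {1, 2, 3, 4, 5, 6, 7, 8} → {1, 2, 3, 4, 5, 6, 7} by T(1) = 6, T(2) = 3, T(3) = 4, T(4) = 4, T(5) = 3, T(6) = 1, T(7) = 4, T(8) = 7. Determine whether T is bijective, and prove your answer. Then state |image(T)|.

5

T(3) = 4 = T(4) with 3 ≠ 4, so T is not injective, hence not bijective.
The image of T is {1, 3, 4, 6, 7}, which has 5 elements.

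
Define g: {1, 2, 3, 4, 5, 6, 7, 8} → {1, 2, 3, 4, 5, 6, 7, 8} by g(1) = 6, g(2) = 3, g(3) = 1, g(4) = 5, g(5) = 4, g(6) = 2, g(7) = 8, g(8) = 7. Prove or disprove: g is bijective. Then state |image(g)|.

8

The values 6, 3, 1, 5, 4, 2, 8, 7 are a permutation of {1, 2, 3, 4, 5, 6, 7, 8}: each element appears exactly once.
So g is injective and surjective, hence bijective.
The image of g is {1, 2, 3, 4, 5, 6, 7, 8}, which has 8 elements.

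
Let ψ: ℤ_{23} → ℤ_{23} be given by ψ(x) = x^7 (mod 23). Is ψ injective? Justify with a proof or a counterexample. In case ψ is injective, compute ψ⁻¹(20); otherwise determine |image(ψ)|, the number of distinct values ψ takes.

Since 23 is prime, the nonzero elements of ℤ_{23} form a cyclic group of order 22.
As gcd(7, 22) = 1, raising to the 7th power is a bijection on this group: if s^7 ≡ t^7 then (st^{−1})^7 = 1, and the only element of order dividing gcd(7, 22) = 1 is 1, so s = t.
With ψ(0) = 0 this makes ψ injective on all of ℤ_{23}, hence bijective (finite equal-size domain and codomain). In particular ψ is injective.
Since ψ is injective, we find the preimage of 20. The inverse of x ↦ x^7 on (ℤ_{23})^× is x ↦ x^19, because 7·19 = 133 = 6·22 + 1 ≡ 1 (mod 22) and x^{22} = 1 for x ≠ 0 (Fermat). So ψ⁻¹(20) = 20^19 mod 23.
Repeated squaring mod 23: 20^1 ≡ 20, 20^2 ≡ 20² = 400 ≡ 9, 20^4 ≡ 9² = 81 ≡ 12, 20^8 ≡ 12² = 144 ≡ 6, 20^16 ≡ 6² = 36 ≡ 13. Since 19 = 16 + 2 + 1, 20^19 ≡ 13·9·20: 13·9 = 117 ≡ 2, then 2·20 = 40 ≡ 17. So 20^19 ≡ 17 (mod 23).
Hence ψ⁻¹(20) = 17.

17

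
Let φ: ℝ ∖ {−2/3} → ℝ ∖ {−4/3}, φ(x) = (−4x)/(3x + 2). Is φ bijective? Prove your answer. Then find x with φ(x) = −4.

-1

Suppose φ(u) = φ(v). Cross-multiplying: (−4u)(3v + 2) = (−4v)(3u + 2).
Expanding both sides and cancelling the symmetric terms leaves −8·(u − v) = 0. Since −8 ≠ 0, u = v. Hence φ is injective.
For any y ≠ −4/3, solving y(3x + 2) = −4x for x gives a well-defined x ≠ −2/3. So φ is surjective.
Hence φ is bijective.
Solving φ(x) = −4: cross-multiplying gives −4x = −4(3x + 2), which rearranges to 8x = −8, so x = −1.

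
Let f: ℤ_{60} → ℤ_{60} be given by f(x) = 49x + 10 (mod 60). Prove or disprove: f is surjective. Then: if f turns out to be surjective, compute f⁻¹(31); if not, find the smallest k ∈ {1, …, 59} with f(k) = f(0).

Since gcd(49, 60) = 1, 49 is invertible modulo 60. Euclid's algorithm: 60 = 1·49 + 11, 49 = 4·11 + 5, 11 = 2·5 + 1; back-substituting gives 1 = 49·49 − 40·60, so 49⁻¹ ≡ 49 (mod 60).
Then y ↦ 49(y − 10) is a two-sided inverse to f, so every y ∈ ℤ_{60} has a preimage.
Therefore f is surjective.
Since f is surjective, we compute f⁻¹(31): solve 49x + 10 ≡ 31 (mod 60), i.e. 49x ≡ 21 (mod 60).
Multiplying by 49⁻¹ = 49 gives x ≡ 49·21 = 1029 = 17·60 + 9 ≡ 9 (mod 60).
Check: f(9) = 49·9 + 10 = 451 = 7·60 + 31 ≡ 31 (mod 60).

9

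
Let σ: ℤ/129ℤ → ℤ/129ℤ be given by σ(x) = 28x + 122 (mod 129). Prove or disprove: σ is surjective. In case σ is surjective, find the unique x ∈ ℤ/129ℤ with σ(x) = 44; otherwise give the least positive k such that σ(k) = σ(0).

117

By definition, surjectivity means every element of the codomain has a preimage under σ.
Since gcd(28, 129) = 1, 28 is invertible modulo 129. Euclid's algorithm: 129 = 4·28 + 17, 28 = 1·17 + 11, 17 = 1·11 + 6, 11 = 1·6 + 5, 6 = 1·5 + 1; back-substituting gives 1 = 106·28 − 23·129, so 28⁻¹ ≡ 106 (mod 129).
For any y ∈ ℤ/129ℤ, x = 106(y − 122) mod 129 satisfies σ(x) = 28·106(y − 122) + 122 ≡ y (since 28·106 ≡ 1 mod 129). So every y has a preimage.
So σ is surjective.
Since σ is surjective, we compute σ⁻¹(44): solve 28x + 122 ≡ 44 (mod 129), i.e. 28x ≡ 51 (mod 129).
Multiplying by 28⁻¹ = 106 gives x ≡ 106·51 = 5406 = 41·129 + 117 ≡ 117 (mod 129).
Check: σ(117) = 28·117 + 122 = 3398 = 26·129 + 44 ≡ 44 (mod 129).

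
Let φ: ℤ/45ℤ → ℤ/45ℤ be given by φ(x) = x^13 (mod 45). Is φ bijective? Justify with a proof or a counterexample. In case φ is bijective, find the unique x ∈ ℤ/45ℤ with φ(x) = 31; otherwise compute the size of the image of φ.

35

φ(0) = 0^13 = 0.
φ(15): Repeated squaring mod 45: 15^1 ≡ 15, 15^2 ≡ 15² = 225 ≡ 0, 15^4 ≡ 0² = 0, 15^8 ≡ 0² = 0. Since 13 = 8 + 4 + 1, 15^13 ≡ 0·0·15: 0·0 = 0, then 0·15 = 0. So 15^13 ≡ 0 (mod 45).
So φ(0) = φ(15) = 0 while 0 ≠ 15, thus φ is not injective, hence not bijective.
Since φ is not bijective, we determine |image(φ)|. Computing x^13 mod 45 for each x (by repeated squaring, reducing mod 45 at every step), the values φ(0), φ(1), …, φ(44) are: 0, 1, 2, 18, 4, 5, 36, 7, 8, 9, 10, 11, 27, 13, 14, 0, 16, 17, 18, 19, 20, 36, 22, 23, 9, 25, 26, 27, 28, 29, 0, 31, 32, 18, 34, 35, 36, 37, 38, 9, 40, 41, 27, 43, 44.
The distinct values are {0, 1, 2, 4, 5, 7, 8, 9, 10, 11, 13, 14, 16, 17, 18, 19, 20, 22, 23, 25, 26, 27, 28, 29, 31, 32, 34, 35, 36, 37, 38, 40, 41, 43, 44}; there are 35 of them.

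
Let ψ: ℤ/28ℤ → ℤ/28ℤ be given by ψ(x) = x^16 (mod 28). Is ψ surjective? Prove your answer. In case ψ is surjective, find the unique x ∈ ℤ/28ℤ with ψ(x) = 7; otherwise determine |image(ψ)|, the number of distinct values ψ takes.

8

ψ(6): Repeated squaring mod 28: 6^1 ≡ 6, 6^2 ≡ 6² = 36 ≡ 8, 6^4 ≡ 8² = 64 ≡ 8, 6^8 ≡ 8² = 64 ≡ 8, 6^16 ≡ 8² = 64 ≡ 8. So 6^16 ≡ 8 (mod 28).
ψ(8): Repeated squaring mod 28: 8^1 ≡ 8, 8^2 ≡ 8² = 64 ≡ 8, 8^4 ≡ 8² = 64 ≡ 8, 8^8 ≡ 8² = 64 ≡ 8, 8^16 ≡ 8² = 64 ≡ 8. So 8^16 ≡ 8 (mod 28).
So ψ(6) = ψ(8) = 8 while 6 ≠ 8, so ψ is not injective.
A non-injective map from the 28-element set ℤ/28ℤ to itself takes at most 27 distinct values, so it cannot be surjective. So ψ is not surjective.
Since ψ is not surjective, we determine |image(ψ)|. Computing x^16 mod 28 for each x (by repeated squaring, reducing mod 28 at every step), the values ψ(0), ψ(1), …, ψ(27) are: 0, 1, 16, 25, 4, 9, 8, 21, 8, 9, 4, 25, 16, 1, 0, 1, 16, 25, 4, 9, 8, 21, 8, 9, 4, 25, 16, 1.
The distinct values are {0, 1, 4, 8, 9, 16, 21, 25}; there are 8 of them.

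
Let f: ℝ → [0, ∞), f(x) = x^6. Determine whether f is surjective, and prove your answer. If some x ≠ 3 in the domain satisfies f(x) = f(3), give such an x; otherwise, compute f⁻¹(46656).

-3

For any y ∈ [0, ∞), x = y^{1/6} ∈ ℝ satisfies x^6 = y, so f is surjective.
For the follow-up, such an x exists: taking x = −3 ∈ ℝ gives f(−3) = 729 = f(3) with −3 ≠ 3.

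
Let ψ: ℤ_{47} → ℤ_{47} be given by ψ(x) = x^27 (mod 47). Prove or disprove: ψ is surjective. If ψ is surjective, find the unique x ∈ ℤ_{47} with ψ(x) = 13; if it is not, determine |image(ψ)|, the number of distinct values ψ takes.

Since 47 is prime, the nonzero elements of ℤ_{47} form a cyclic group of order 46.
As gcd(27, 46) = 1, raising to the 27th power is a bijection on this group: if s^27 ≡ t^27 then (st^{−1})^27 = 1, and the only element of order dividing gcd(27, 46) = 1 is 1, so s = t.
With ψ(0) = 0 this makes ψ injective on all of ℤ_{47}, hence bijective (finite equal-size domain and codomain). In particular ψ is surjective.
Since ψ is surjective, we find the preimage of 13. The inverse of x ↦ x^27 on (ℤ_{47})^× is x ↦ x^29, because 27·29 = 783 = 17·46 + 1 ≡ 1 (mod 46) and x^{46} = 1 for x ≠ 0 (Fermat). So ψ⁻¹(13) = 13^29 mod 47.
Repeated squaring mod 47: 13^1 ≡ 13, 13^2 ≡ 13² = 169 ≡ 28, 13^4 ≡ 28² = 784 ≡ 32, 13^8 ≡ 32² = 1024 ≡ 37, 13^16 ≡ 37² = 1369 ≡ 6. Since 29 = 16 + 8 + 4 + 1, 13^29 ≡ 6·37·32·13: 6·37 = 222 ≡ 34, then 34·32 = 1088 ≡ 7, then 7·13 = 91 ≡ 44. So 13^29 ≡ 44 (mod 47).
Hence ψ⁻¹(13) = 44.

44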